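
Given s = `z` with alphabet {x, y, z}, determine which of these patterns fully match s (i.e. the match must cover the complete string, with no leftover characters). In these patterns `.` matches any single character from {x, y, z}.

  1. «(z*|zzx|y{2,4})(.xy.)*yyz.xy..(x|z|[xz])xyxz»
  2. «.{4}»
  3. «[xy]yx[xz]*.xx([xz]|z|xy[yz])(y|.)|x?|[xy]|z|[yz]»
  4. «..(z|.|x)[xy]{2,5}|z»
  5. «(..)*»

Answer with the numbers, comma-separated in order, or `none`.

3, 4

1 → no match — must end with `xyxz`
2 → no match
3 → match
4 → match
5 → no match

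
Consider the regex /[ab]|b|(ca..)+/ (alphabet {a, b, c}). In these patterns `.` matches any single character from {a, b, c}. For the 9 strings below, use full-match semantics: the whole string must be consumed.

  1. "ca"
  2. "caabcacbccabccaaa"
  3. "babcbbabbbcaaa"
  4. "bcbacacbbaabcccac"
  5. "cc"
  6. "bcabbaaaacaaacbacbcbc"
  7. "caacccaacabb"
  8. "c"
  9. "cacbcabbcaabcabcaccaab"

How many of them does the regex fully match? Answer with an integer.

0

1 → no match
2 → no match
3 → no match
4 → no match
5 → no match
6 → no match
7 → no match
8 → no match
9 → no match
Total matched: 0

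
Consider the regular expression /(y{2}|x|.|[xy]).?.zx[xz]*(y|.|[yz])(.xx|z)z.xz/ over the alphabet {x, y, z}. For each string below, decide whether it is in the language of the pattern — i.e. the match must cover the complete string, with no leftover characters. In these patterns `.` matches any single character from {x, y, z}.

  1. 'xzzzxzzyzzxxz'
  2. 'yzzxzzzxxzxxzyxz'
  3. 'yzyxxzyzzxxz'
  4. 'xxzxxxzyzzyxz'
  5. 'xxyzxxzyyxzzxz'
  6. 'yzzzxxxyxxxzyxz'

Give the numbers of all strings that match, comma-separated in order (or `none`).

1 → match
2 → match
3 → no match
4 → match
5 → no match
6 → match

1, 2, 4, 6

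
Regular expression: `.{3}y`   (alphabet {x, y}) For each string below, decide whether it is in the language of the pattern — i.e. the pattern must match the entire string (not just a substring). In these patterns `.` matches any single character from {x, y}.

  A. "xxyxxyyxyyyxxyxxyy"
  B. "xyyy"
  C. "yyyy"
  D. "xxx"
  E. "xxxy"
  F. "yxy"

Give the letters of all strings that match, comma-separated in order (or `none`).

B, C, E

A → no match
B → match
C → match
D → no match — must end with "y"
E → match
F → no match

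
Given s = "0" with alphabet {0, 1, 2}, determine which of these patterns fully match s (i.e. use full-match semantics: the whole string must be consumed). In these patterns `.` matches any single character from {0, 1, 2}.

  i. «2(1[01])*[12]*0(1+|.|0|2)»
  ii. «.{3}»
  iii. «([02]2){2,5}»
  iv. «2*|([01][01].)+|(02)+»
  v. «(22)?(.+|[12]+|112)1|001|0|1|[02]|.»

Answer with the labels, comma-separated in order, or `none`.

i → no match — must start with "2"
ii → no match
iii → no match — must end with "2"
iv → no match
v → match

v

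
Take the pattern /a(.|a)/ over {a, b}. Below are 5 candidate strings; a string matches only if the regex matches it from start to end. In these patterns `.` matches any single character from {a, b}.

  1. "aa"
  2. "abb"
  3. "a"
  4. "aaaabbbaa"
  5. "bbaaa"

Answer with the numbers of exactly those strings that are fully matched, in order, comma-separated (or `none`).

1. "aa" → match
2. "abb" → no match
3. "a" → no match
4. "aaaabbbaa" → no match
5. "bbaaa" → no match — must start with "a"

1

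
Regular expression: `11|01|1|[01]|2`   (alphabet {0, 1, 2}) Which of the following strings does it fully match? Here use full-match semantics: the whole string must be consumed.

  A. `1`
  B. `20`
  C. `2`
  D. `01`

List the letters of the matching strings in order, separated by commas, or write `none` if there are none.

A. `1` → match
B. `20` → no match
C. `2` → match
D. `01` → match

A, C, D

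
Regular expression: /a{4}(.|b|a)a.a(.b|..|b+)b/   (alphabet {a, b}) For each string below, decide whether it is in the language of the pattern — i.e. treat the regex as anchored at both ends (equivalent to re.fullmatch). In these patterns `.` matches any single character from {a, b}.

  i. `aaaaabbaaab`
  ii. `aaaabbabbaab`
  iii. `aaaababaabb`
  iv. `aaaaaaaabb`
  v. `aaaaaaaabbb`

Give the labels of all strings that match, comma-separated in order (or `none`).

i → no match
ii → no match
iii → match
iv → match
v → match

iii, iv, v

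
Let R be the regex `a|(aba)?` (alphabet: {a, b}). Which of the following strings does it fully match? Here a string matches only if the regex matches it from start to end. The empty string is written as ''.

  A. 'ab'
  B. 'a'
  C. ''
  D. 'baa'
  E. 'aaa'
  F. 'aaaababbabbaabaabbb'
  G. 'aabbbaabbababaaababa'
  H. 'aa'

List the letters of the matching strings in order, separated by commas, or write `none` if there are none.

B, C

A → no match
B → match
C → match
D → no match
E → no match
F → no match
G → no match
H → no match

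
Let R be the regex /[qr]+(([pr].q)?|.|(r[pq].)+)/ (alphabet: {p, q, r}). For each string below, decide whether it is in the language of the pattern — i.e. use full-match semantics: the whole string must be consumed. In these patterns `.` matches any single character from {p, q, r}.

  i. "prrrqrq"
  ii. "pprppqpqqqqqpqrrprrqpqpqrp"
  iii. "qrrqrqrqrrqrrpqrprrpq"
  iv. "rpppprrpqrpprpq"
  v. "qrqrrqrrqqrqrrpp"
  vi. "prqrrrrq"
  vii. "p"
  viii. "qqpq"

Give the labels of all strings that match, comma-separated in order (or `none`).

iii, v

i → no match
ii → no match
iii → match
iv → no match
v → match
vi → no match
vii → no match
viii → no match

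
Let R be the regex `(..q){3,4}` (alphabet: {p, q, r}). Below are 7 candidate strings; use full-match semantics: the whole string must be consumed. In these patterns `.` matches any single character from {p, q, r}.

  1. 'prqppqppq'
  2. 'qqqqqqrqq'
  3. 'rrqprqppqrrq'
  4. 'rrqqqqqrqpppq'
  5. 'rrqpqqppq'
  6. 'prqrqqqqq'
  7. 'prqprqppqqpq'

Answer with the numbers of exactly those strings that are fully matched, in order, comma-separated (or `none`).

1, 2, 3, 5, 6, 7

1. 'prqppqppq' → match
2. 'qqqqqqrqq' → match
3. 'rrqprqppqrrq' → match
4 → no match
5. 'rrqpqqppq' → match
6. 'prqrqqqqq' → match
7. 'prqprqppqqpq' → match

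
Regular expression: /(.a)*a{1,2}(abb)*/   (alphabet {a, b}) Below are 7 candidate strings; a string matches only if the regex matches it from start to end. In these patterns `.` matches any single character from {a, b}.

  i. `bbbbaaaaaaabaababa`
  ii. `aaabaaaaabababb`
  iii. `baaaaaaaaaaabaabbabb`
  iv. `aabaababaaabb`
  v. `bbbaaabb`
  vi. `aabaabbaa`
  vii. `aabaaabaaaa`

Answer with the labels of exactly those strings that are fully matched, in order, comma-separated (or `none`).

i → no match
ii → no match
iii → no match
iv → no match
v → no match
vi → no match
vii → match

vii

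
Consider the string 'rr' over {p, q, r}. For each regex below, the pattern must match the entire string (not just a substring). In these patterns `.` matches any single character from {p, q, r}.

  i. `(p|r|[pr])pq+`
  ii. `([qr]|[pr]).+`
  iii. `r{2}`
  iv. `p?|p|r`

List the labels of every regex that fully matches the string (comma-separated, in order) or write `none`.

ii, iii

i → no match — must end with 'q'
ii → match
iii → match
iv → no match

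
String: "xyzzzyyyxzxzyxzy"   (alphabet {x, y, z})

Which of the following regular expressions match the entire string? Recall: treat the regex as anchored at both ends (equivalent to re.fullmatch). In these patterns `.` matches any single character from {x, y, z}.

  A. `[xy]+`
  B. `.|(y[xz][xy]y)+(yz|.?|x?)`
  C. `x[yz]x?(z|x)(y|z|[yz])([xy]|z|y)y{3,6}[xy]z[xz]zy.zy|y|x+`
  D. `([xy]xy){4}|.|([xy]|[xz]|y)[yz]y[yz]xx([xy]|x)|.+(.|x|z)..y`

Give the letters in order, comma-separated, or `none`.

A → no match
B → no match
C → match
D → match

C, D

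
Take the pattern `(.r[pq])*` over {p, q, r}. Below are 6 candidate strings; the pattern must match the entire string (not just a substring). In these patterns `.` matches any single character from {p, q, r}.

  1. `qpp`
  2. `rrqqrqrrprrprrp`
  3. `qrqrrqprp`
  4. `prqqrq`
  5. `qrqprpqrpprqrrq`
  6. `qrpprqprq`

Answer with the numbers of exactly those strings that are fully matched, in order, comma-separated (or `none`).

2, 3, 4, 5, 6

1. `qpp` → no match
2 → match
3. `qrqrrqprp` → match
4. `prqqrq` → match
5 → match
6. `qrpprqprq` → match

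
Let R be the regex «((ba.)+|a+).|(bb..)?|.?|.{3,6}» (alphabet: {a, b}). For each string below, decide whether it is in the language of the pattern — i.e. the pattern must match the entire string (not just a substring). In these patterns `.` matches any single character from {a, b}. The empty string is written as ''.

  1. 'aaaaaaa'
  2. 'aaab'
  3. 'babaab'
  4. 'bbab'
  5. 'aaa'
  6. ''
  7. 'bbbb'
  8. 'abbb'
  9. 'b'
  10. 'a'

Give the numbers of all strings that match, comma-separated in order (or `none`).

1 → match
2 → match
3 → match
4 → match
5 → match
6 → match
7 → match
8 → match
9 → match
10 → match

1, 2, 3, 4, 5, 6, 7, 8, 9, 10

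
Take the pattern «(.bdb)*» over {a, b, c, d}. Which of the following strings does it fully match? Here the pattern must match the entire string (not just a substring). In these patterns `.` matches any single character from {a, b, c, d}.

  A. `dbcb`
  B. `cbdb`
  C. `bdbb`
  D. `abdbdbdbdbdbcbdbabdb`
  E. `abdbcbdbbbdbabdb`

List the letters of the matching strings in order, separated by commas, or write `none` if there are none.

A → no match
B → match
C → no match
D → match
E → match

B, D, E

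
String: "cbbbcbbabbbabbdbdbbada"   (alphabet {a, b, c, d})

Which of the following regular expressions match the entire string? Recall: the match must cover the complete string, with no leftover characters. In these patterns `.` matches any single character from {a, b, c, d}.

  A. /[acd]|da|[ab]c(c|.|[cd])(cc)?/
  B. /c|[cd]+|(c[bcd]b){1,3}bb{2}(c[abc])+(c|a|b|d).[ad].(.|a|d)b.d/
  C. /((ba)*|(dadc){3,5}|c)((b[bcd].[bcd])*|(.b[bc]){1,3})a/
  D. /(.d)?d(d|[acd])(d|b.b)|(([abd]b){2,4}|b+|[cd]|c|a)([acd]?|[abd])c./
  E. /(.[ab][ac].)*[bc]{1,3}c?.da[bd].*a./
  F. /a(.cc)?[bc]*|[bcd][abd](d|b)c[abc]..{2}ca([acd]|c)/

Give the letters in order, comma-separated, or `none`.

C

A → no match
B → no match
C → match
D → no match
E → no match
F → no match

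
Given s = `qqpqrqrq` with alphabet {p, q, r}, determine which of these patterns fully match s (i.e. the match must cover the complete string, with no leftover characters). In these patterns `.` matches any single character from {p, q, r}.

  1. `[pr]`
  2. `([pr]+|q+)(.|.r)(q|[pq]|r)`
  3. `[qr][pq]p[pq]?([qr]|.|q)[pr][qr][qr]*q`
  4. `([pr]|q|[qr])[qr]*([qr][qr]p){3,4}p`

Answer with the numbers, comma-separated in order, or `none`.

3

1 → no match
2 → no match
3 → match
4 → no match — must end with `pp`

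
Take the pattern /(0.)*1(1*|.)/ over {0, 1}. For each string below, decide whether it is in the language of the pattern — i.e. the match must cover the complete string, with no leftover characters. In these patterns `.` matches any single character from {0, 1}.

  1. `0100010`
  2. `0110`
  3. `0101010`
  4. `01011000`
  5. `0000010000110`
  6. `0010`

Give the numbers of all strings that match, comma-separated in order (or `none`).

2, 6

1. `0100010` → no match
2. `0110` → match
3. `0101010` → no match
4. `01011000` → no match
5 → no match
6. `0010` → match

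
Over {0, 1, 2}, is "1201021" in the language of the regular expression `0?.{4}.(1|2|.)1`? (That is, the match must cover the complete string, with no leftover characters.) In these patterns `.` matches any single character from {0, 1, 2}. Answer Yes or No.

Yes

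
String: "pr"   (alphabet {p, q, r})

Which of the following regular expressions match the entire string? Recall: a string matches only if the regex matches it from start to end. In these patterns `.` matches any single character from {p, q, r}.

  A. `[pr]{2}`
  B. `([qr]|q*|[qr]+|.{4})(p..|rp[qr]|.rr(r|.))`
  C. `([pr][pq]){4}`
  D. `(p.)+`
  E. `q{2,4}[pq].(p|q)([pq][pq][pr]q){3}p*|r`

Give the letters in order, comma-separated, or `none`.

A, D

A → match
B → no match
C → no match
D → match
E → no match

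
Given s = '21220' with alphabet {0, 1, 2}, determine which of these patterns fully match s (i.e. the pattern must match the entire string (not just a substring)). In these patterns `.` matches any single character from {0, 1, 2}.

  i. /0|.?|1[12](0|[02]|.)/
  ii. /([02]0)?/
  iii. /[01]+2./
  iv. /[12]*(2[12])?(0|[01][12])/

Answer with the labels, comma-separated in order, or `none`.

i → no match
ii → no match
iii → no match
iv → match

iv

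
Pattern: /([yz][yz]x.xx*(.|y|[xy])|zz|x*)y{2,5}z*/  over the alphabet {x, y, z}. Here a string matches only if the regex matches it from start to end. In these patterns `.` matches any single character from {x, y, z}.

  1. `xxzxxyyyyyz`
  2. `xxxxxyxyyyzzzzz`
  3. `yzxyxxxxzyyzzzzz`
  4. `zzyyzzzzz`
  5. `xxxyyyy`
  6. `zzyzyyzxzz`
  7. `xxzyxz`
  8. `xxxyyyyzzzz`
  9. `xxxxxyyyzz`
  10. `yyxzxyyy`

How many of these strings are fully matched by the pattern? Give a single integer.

6

1 → no match
2 → no match
3 → match
4 → match
5 → match
6 → no match
7 → no match
8 → match
9 → match
10 → match
Total matched: 6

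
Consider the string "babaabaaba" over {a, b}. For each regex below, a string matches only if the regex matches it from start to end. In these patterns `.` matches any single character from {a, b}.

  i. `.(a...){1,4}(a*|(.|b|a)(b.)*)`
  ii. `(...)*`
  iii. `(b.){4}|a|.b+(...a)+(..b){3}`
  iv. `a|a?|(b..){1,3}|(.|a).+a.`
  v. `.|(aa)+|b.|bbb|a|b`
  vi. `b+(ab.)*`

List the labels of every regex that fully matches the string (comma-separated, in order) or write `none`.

i → no match
ii → no match
iii → no match
iv → no match
v → no match
vi → match

vi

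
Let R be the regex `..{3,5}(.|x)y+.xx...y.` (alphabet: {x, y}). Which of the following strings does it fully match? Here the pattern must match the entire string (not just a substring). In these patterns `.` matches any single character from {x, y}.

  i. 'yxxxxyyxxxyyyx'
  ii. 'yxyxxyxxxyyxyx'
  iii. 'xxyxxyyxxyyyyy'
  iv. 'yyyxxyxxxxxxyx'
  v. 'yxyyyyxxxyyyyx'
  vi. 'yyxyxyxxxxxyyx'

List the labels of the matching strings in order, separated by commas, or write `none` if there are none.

i → match
ii → match
iii → match
iv → match
v → match
vi → match

i, ii, iii, iv, v, vi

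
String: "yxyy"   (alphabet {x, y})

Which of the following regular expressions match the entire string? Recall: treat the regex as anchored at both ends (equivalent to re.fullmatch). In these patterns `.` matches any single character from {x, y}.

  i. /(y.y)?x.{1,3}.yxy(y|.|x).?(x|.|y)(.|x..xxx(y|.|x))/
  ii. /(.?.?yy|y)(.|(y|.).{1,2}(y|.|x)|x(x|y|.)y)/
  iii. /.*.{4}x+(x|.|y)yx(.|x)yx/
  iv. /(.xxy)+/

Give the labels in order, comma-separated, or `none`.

ii

i → no match
ii → match
iii → no match — must end with "yx"
iv → no match — must end with "xxy"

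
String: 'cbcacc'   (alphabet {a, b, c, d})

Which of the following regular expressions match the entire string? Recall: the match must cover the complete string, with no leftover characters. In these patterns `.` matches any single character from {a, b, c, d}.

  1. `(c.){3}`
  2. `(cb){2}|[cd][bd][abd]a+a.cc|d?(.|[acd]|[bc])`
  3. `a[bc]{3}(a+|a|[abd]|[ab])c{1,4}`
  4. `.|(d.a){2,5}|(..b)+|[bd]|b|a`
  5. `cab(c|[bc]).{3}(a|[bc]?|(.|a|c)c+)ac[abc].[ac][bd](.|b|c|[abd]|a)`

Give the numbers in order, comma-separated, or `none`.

1

1 → match
2 → no match
3 → no match — must start with 'a'
4 → no match
5 → no match — must start with 'cab'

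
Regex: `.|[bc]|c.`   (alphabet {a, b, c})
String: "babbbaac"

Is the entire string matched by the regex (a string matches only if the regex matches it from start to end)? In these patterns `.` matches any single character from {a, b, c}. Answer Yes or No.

No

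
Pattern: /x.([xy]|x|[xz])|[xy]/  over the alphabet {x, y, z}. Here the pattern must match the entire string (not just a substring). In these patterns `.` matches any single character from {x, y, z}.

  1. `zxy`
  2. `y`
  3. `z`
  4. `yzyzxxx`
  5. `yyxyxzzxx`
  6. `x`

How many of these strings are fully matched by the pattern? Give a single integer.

2

1. `zxy` → no match
2. `y` → match
3. `z` → no match
4. `yzyzxxx` → no match
5. `yyxyxzzxx` → no match
6. `x` → match
Total matched: 2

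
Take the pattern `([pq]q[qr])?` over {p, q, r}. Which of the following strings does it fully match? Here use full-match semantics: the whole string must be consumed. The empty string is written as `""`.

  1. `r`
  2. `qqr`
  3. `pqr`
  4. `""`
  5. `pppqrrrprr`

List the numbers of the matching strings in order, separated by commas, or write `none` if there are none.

1 → no match
2 → match
3 → match
4 → match
5 → no match

2, 3, 4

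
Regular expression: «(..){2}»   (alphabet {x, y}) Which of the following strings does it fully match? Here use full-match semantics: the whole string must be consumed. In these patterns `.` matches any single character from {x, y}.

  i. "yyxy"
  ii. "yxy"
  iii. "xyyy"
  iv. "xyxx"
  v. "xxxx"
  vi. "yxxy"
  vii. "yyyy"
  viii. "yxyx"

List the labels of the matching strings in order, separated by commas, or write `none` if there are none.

i, iii, iv, v, vi, vii, viii

i → match
ii → no match
iii → match
iv → match
v → match
vi → match
vii → match
viii → match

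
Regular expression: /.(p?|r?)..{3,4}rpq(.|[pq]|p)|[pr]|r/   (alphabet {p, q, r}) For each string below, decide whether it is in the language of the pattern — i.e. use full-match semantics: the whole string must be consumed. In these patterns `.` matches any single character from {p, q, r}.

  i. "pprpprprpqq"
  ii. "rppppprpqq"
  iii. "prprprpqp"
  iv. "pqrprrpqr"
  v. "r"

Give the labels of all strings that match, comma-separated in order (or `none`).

i, ii, iii, iv, v

i → match
ii → match
iii → match
iv → match
v → match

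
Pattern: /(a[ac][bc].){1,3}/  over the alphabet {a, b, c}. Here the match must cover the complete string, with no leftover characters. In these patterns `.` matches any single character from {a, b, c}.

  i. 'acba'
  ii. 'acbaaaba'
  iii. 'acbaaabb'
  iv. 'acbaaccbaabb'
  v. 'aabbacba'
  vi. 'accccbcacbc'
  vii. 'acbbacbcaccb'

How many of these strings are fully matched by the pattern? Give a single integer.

6

i → match
ii → match
iii → match
iv → match
v → match
vi → no match
vii → match
Total matched: 6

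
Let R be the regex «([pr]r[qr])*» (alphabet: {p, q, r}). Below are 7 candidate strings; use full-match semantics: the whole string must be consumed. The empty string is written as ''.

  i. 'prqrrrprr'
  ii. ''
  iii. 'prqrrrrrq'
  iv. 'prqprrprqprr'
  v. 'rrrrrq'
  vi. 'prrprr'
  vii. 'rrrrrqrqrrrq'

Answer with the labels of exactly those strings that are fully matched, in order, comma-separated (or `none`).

i → match
ii → match
iii → match
iv → match
v → match
vi → match
vii → no match

i, ii, iii, iv, v, vi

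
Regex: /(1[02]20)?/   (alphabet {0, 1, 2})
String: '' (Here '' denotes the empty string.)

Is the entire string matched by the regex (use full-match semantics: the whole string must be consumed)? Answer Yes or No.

Yes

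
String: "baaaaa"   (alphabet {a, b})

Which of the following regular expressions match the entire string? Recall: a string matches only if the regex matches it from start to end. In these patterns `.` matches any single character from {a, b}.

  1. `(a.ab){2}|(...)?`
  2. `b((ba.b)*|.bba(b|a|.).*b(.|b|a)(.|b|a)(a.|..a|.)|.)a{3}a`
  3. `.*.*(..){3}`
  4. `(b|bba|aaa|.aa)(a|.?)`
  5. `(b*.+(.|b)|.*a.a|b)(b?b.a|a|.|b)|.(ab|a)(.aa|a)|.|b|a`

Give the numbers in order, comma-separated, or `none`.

1 → no match
2 → match
3 → match
4 → no match
5 → match

2, 3, 5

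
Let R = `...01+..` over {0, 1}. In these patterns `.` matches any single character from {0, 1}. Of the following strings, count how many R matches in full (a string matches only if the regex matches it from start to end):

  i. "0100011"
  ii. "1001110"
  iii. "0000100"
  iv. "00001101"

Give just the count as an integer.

2

i → no match
ii → no match
iii → match
iv → match
Total matched: 2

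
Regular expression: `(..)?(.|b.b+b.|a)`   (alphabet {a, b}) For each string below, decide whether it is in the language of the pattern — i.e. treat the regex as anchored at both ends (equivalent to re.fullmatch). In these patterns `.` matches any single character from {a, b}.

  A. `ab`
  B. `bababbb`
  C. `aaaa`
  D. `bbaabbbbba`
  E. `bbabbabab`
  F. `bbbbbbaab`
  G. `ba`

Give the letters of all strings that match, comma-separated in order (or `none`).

A → no match
B → match
C → no match
D → no match
E → no match
F → no match
G → no match

B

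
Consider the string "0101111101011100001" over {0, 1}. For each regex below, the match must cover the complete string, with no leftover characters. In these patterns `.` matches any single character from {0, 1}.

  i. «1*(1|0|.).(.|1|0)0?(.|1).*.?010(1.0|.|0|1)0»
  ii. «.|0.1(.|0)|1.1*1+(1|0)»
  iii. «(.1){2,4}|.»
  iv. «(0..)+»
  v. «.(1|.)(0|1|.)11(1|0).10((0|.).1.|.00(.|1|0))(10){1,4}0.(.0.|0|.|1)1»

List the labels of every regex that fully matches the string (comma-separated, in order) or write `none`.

v

i → no match — must end with "0"
ii → no match
iii → no match
iv → no match
v → match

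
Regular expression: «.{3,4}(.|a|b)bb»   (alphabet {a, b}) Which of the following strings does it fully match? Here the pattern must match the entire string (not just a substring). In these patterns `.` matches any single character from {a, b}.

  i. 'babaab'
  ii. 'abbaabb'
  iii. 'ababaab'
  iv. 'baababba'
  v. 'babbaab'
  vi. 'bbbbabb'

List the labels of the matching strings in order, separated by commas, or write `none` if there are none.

ii, vi

i. 'babaab' → no match — must end with 'bb'
ii. 'abbaabb' → match
iii. 'ababaab' → no match — must end with 'bb'
iv. 'baababba' → no match — must end with 'bb'
v. 'babbaab' → no match — must end with 'bb'
vi. 'bbbbabb' → match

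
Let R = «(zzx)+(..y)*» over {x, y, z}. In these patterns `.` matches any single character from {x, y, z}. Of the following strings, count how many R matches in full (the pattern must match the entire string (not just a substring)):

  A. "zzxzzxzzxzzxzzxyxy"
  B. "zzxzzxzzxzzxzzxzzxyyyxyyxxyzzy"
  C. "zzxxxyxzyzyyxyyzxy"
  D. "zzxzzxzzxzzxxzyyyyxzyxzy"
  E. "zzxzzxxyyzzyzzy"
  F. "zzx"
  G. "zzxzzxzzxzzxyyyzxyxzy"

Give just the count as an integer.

A → match
B → match
C → match
D → match
E → match
F. "zzx" → match
G → match
Total matched: 7

7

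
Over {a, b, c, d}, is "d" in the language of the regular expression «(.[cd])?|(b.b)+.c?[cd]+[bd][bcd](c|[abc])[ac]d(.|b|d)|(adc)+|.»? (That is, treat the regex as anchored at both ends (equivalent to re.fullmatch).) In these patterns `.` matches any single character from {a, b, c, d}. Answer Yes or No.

Yes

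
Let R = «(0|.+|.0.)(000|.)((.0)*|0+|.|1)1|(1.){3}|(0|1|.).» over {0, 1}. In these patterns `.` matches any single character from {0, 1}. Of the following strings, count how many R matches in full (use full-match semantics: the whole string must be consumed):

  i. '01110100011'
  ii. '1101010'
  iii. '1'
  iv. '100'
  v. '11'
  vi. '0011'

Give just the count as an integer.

i → match
ii → no match
iii → no match
iv → no match
v → match
vi → match
Total matched: 3

3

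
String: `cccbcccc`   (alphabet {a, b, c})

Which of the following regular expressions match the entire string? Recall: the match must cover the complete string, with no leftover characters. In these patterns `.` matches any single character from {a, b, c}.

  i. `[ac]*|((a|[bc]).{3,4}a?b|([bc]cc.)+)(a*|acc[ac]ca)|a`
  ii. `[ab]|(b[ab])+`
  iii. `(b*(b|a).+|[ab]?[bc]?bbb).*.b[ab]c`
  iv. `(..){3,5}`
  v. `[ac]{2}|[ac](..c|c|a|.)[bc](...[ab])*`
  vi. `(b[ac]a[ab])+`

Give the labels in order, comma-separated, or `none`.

i, iv

i → match
ii → no match
iii → no match
iv → match
v → no match
vi → no match — must start with `b`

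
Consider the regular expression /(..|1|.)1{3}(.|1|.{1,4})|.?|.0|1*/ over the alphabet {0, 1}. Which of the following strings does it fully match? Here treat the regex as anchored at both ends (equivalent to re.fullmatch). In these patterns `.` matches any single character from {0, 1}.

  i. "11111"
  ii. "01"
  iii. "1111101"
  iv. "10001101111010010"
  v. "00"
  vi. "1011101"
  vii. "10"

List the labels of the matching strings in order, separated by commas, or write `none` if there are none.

i, iii, v, vi, vii

i → match
ii → no match
iii → match
iv → no match
v → match
vi → match
vii → match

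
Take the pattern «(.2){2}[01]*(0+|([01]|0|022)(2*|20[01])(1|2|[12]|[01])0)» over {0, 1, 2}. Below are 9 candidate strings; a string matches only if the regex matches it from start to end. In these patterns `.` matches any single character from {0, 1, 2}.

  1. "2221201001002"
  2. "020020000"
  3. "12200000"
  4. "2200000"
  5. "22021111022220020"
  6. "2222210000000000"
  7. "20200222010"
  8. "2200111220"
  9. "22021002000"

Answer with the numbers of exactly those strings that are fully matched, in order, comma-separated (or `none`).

none

1 → no match — must end with "0"
2 → no match
3 → no match
4 → no match
5 → no match
6 → no match
7 → no match
8 → no match
9 → no match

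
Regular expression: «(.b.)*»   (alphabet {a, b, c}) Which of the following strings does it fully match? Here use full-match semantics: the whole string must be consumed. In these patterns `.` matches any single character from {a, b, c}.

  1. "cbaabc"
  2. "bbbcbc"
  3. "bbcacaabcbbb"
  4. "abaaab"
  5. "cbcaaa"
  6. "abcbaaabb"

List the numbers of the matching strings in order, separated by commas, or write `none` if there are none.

1, 2

1 → match
2 → match
3 → no match
4 → no match
5 → no match
6 → no match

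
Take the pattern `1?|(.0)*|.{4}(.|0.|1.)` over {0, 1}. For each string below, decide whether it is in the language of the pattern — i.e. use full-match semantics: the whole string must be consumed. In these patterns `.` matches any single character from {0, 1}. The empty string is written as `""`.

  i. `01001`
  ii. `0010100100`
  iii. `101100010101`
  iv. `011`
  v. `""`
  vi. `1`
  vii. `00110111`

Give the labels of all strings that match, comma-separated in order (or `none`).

i → match
ii → no match
iii → no match
iv → no match
v → match
vi → match
vii → no match

i, v, vi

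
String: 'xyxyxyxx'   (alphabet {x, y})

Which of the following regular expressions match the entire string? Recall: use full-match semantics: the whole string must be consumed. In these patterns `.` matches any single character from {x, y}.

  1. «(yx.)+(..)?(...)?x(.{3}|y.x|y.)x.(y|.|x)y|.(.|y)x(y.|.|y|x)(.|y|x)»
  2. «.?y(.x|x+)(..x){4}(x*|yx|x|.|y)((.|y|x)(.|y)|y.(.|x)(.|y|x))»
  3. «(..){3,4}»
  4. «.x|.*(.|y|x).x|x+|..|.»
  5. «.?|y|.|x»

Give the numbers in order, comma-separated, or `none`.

1 → no match
2 → no match
3 → match
4 → match
5 → no match

3, 4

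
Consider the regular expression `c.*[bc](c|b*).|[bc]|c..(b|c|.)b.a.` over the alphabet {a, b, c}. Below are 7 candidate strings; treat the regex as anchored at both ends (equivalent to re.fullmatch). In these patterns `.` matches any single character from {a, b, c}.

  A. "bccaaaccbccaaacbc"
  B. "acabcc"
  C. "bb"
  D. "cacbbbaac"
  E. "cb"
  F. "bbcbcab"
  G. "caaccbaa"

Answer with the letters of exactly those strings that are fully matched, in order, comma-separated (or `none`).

none

A → no match
B → no match
C → no match
D → no match
E → no match
F → no match
G → no match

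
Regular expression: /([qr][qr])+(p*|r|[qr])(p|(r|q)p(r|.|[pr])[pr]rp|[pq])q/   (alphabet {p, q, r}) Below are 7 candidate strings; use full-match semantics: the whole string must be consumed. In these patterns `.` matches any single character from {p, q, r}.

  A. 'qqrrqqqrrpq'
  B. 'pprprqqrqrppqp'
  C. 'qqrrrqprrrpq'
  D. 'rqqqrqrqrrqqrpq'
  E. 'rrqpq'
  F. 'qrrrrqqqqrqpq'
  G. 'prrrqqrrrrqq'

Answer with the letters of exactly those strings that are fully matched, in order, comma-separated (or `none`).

A, C, D, E, F

A → match
B → no match — must end with 'q'
C → match
D → match
E → match
F → match
G → no match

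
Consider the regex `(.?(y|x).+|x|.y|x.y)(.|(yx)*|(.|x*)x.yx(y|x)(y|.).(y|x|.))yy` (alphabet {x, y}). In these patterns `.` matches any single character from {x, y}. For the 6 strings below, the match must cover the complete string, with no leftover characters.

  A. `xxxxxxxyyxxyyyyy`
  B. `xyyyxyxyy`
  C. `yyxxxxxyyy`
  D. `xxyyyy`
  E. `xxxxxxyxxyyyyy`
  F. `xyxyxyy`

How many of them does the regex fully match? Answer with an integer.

6

A → match
B → match
C → match
D → match
E → match
F → match
Total matched: 6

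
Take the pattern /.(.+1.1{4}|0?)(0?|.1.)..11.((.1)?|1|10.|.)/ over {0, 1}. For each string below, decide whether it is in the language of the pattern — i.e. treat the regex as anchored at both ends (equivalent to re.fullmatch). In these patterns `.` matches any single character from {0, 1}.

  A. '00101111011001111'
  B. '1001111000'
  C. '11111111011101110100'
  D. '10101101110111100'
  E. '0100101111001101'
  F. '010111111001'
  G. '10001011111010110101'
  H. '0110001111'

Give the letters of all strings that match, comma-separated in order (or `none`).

A → match
B. '1001111000' → no match
C → no match
D → no match
E → match
F. '010111111001' → no match
G → no match
H. '0110001111' → match

A, E, H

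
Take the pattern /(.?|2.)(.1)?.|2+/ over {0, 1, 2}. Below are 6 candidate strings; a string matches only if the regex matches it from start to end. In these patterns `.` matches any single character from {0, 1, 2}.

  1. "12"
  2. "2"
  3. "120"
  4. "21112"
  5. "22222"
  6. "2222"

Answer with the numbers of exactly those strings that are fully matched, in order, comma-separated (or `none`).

1 → match
2 → match
3 → no match
4 → match
5 → match
6 → match

1, 2, 4, 5, 6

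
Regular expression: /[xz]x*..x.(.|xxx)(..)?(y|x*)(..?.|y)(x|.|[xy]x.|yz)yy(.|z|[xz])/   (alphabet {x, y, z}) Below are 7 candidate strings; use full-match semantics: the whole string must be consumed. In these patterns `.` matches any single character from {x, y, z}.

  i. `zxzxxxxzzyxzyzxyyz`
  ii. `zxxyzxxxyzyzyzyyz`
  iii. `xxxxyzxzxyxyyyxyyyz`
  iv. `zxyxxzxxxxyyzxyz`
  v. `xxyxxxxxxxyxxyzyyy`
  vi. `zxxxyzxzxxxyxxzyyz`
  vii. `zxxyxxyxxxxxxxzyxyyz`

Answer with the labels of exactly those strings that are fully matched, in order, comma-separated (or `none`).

ii, iii, v, vi, vii

i → no match
ii → match
iii → match
iv → no match
v → match
vi → match
vii → match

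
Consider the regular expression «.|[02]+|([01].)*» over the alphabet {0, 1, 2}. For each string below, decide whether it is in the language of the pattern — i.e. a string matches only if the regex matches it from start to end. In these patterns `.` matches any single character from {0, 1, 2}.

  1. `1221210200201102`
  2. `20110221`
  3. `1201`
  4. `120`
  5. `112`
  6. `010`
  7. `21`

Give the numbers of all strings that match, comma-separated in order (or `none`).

1 → no match
2 → no match
3 → match
4 → no match
5 → no match
6 → no match
7 → no match

3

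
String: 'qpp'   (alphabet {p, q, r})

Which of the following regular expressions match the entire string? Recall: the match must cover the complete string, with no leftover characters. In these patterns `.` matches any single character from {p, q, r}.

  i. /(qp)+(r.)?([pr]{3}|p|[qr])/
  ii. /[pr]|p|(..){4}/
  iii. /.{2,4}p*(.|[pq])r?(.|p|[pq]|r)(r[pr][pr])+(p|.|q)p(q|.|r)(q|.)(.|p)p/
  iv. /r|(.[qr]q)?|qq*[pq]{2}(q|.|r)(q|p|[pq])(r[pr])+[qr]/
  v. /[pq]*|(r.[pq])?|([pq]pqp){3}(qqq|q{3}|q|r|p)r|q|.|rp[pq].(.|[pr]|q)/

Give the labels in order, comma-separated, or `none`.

i, v

i → match
ii → no match
iii → no match
iv → no match
v → match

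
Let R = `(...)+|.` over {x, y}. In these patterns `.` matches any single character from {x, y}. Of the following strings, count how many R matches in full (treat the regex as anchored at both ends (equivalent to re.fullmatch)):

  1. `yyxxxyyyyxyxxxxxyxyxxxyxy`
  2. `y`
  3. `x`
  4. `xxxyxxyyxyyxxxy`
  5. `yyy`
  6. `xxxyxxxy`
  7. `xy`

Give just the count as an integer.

4

1 → no match
2 → match
3 → match
4 → match
5 → match
6 → no match
7 → no match
Total matched: 4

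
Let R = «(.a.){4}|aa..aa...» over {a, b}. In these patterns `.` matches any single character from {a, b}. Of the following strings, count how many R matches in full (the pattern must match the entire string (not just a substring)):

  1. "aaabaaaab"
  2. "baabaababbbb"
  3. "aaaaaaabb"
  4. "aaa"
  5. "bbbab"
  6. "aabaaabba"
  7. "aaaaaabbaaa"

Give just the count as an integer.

1 → match
2 → no match
3 → match
4 → no match
5 → no match
6 → match
7 → no match
Total matched: 3

3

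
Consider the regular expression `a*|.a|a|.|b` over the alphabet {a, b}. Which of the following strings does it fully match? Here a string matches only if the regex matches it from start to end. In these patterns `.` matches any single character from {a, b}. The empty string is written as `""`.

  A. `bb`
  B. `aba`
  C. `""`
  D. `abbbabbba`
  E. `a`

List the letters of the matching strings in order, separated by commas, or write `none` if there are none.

C, E

A → no match
B → no match
C → match
D → no match
E → match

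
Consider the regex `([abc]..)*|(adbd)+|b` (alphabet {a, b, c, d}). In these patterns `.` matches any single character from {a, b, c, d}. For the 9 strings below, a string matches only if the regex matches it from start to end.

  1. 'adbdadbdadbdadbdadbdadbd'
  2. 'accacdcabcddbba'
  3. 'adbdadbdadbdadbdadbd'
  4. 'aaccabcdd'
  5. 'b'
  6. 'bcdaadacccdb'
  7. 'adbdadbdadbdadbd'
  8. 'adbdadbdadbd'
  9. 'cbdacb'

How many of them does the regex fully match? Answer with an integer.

9

1 → match
2 → match
3 → match
4. 'aaccabcdd' → match
5. 'b' → match
6. 'bcdaadacccdb' → match
7 → match
8. 'adbdadbdadbd' → match
9. 'cbdacb' → match
Total matched: 9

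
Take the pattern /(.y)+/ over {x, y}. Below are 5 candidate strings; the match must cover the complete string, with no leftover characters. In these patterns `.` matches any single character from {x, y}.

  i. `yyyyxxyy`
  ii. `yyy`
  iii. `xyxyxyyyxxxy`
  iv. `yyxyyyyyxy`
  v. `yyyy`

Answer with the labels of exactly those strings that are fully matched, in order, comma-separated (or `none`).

iv, v

i → no match
ii → no match
iii → no match
iv → match
v → match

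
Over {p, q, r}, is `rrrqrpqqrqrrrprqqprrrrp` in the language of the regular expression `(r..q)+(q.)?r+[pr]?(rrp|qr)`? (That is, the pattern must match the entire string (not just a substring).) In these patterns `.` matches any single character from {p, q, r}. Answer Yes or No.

No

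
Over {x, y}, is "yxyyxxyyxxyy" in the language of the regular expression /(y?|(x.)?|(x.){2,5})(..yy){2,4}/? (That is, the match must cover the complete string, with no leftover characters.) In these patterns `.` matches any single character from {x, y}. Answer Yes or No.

Yes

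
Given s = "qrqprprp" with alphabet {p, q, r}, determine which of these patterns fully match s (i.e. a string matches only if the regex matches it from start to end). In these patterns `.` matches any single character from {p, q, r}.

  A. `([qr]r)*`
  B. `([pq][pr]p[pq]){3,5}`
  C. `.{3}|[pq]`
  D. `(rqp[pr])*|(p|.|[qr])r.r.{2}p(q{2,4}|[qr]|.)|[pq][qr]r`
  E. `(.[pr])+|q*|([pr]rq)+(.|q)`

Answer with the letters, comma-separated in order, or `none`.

E

A → no match
B → no match
C → no match
D → no match
E → match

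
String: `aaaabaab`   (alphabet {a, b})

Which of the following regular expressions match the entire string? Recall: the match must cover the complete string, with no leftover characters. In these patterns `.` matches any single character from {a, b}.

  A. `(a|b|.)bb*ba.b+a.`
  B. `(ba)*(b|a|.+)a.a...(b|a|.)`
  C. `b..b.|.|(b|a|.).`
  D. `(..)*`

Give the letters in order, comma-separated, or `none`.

A → no match
B → match
C → no match
D → match

B, D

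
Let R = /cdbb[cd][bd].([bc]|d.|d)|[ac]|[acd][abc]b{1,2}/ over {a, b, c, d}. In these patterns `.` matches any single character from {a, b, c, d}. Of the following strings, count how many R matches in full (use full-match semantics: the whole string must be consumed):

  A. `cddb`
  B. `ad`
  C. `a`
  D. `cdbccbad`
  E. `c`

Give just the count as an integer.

2

A → no match
B → no match
C → match
D → no match
E → match
Total matched: 2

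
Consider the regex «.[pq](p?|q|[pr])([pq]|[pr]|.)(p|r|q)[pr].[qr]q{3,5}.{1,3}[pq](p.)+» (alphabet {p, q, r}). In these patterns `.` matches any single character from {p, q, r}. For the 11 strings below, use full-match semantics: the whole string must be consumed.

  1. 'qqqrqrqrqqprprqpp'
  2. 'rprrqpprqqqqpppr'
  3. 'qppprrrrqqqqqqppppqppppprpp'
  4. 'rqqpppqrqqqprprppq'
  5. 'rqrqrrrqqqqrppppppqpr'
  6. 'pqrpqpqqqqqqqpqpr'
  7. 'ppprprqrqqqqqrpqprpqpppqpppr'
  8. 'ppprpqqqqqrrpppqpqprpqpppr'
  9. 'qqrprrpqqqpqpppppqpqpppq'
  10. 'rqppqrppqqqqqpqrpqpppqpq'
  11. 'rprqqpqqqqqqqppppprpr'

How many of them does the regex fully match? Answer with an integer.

7

1 → no match
2 → match
3 → match
4 → no match
5 → match
6 → match
7 → match
8 → match
9 → no match
10 → no match
11 → match
Total matched: 7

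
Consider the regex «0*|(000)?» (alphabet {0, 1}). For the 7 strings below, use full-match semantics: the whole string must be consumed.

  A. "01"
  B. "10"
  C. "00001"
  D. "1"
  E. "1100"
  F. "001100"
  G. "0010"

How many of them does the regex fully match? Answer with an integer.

0

A → no match
B → no match
C → no match
D → no match
E → no match
F → no match
G → no match
Total matched: 0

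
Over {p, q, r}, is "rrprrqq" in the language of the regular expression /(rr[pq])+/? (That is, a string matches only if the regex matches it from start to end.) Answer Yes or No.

No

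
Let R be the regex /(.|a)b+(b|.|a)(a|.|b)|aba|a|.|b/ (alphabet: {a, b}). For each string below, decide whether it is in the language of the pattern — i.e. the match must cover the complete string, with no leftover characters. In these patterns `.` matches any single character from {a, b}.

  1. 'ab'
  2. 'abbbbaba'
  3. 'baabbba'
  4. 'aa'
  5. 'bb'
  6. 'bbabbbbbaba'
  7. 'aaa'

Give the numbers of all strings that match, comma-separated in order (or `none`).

1. 'ab' → no match
2. 'abbbbaba' → no match
3. 'baabbba' → no match
4. 'aa' → no match
5. 'bb' → no match
6. 'bbabbbbbaba' → no match
7. 'aaa' → no match

none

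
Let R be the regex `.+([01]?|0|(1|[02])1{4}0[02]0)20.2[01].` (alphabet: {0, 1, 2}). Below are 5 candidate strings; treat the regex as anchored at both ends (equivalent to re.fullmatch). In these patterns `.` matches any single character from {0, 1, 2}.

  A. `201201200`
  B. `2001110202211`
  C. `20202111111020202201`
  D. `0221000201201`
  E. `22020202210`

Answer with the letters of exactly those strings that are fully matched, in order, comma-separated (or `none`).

A, B, C, D, E

A. `201201200` → match
B → match
C → match
D → match
E. `22020202210` → match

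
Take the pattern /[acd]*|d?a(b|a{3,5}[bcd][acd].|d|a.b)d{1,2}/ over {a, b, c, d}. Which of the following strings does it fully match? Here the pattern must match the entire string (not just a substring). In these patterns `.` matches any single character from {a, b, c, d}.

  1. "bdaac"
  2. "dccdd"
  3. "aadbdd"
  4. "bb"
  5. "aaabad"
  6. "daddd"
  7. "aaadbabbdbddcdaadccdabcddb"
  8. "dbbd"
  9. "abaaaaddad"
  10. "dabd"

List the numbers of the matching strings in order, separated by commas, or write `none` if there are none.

1 → no match
2 → match
3 → match
4 → no match
5 → no match
6 → match
7 → no match
8 → no match
9 → no match
10 → match

2, 3, 6, 10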